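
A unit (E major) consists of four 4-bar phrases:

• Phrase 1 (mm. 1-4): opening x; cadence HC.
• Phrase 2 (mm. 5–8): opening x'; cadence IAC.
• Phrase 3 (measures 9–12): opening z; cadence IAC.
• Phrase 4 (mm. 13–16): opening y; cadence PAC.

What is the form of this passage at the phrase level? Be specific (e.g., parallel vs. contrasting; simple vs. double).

contrasting double period

Four phrases in two halves: the first half (bars 1–8) ends with an imperfect authentic cadence, the second (measures 9-16) with a perfect authentic cadence — a large antecedent–consequent pair, i.e. a double period.
Phrase 3 begins with different material from phrase 1, making it contrasting.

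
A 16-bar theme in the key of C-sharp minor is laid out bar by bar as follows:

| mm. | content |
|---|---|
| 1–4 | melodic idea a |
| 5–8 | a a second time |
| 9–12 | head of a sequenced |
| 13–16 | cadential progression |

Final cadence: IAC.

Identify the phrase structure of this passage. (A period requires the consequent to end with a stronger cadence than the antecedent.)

sentence

Basic idea (mm. 1–4) + its repetition (measures 5–8) form the presentation; fragmentation and cadence (bars 9–16) form the continuation — the 16-bar whole is a sentence.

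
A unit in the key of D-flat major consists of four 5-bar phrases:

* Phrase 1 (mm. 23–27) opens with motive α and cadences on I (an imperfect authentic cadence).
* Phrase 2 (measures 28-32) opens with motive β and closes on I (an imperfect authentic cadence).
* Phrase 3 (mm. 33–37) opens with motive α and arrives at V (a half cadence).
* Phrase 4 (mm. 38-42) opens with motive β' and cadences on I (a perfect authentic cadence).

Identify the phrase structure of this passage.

Four phrases in two halves: the first half (measures 23–32) ends with an imperfect authentic cadence, the second (mm. 33–42) with a perfect authentic cadence — a large antecedent–consequent pair, i.e. a double period.
Phrase 3 begins with the same material as phrase 1, making it parallel.

parallel double period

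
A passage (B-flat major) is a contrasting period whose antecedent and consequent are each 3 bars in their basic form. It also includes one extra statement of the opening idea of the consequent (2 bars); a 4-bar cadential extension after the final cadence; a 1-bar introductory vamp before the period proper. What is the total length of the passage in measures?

Basic contrasting period: 3 + 3 = 6 bars.
6 (basic form) + 2 (extra statement) + 4 (cadential extension) + 1 (introduction) = 13.

13 measures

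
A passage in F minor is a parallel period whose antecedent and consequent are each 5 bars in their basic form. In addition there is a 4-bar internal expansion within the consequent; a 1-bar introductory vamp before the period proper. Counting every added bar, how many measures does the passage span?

15 measures

Basic parallel period: 5 + 5 = 10 bars.
10 (basic form) + 4 (internal expansion) + 1 (introduction) = 15.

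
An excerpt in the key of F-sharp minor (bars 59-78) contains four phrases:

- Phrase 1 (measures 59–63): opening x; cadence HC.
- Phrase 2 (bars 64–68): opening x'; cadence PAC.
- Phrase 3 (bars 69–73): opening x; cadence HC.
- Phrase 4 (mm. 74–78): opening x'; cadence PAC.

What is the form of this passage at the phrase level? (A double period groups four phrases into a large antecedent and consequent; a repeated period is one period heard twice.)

repeated period

The cadence pattern HC–PAC–HC–PAC is weak–strong twice, and phrases 3–4 restate phrases 1–2: a period heard twice, not a double period (which would end weakly at phrase 2).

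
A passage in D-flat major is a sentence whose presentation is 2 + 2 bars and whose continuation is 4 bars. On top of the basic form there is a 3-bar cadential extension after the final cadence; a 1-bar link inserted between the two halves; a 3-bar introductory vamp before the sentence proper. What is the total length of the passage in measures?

Basic sentence: 2 + 2 + 4 = 8 bars.
8 (basic form) + 3 (cadential extension) + 1 (link) + 3 (introduction) = 15.

15 measures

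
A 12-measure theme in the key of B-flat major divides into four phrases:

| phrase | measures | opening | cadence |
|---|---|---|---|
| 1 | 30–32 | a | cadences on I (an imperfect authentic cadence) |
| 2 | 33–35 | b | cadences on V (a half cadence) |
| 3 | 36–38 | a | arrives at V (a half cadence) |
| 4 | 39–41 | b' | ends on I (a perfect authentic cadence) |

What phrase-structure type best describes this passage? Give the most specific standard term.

Four phrases in two halves: the first half (bars 30–35) ends with a half cadence, the second (mm. 36–41) with a perfect authentic cadence — a large antecedent–consequent pair, i.e. a double period.
Phrase 3 begins with the same material as phrase 1, making it parallel.

parallel double period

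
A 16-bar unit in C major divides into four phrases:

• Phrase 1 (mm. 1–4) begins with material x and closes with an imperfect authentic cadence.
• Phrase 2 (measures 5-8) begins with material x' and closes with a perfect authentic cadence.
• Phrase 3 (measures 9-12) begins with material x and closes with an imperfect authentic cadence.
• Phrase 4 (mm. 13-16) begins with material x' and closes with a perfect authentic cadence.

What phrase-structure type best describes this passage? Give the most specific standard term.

repeated period

The cadence pattern IAC–PAC–IAC–PAC is weak–strong twice, and phrases 3–4 restate phrases 1–2: a period heard twice, not a double period (which would end weakly at phrase 2).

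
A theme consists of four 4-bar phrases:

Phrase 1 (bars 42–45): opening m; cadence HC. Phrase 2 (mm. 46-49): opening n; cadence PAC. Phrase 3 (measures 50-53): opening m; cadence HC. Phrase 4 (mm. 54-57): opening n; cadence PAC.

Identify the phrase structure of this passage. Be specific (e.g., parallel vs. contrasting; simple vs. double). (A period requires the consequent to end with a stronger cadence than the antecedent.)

The cadence pattern HC–PAC–HC–PAC is weak–strong twice, and phrases 3–4 restate phrases 1–2: a period heard twice, not a double period (which would end weakly at phrase 2).

repeated period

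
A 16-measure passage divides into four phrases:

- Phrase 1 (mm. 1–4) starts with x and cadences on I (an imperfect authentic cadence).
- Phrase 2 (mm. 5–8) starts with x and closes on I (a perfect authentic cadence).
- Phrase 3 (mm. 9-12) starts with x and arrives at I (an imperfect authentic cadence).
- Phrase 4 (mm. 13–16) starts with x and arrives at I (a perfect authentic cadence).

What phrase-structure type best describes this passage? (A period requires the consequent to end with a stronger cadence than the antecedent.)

The cadence pattern IAC–PAC–IAC–PAC is weak–strong twice, and phrases 3–4 restate phrases 1–2: a period heard twice, not a double period (which would end weakly at phrase 2).

repeated period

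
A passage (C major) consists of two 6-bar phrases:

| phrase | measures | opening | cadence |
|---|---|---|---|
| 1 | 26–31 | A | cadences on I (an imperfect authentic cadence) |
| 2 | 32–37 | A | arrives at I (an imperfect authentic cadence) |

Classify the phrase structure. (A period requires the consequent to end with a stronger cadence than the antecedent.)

Both phrases have the same opening (A) and the same cadence (imperfect authentic cadence): the second is a restatement, not a consequent, so this is a repeated phrase rather than a period.

repeated phrase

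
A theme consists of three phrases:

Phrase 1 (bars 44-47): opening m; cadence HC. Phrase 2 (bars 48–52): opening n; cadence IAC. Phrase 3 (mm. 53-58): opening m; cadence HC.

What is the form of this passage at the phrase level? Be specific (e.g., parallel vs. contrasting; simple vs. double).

phrase group

The final phrase closes with a half cadence, which is not stronger than the preceding imperfect authentic cadence; the 3 phrases lack an overall antecedent–consequent design and so form a phrase group.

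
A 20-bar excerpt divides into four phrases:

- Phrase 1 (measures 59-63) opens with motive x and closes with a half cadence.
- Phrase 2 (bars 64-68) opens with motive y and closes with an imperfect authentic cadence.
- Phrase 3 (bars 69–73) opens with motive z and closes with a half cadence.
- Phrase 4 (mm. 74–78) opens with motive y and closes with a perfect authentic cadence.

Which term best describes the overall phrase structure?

Four phrases in two halves: the first half (measures 59–68) ends with an imperfect authentic cadence, the second (measures 69–78) with a perfect authentic cadence — a large antecedent–consequent pair, i.e. a double period.
Phrase 3 begins with different material from phrase 1, making it contrasting.

contrasting double period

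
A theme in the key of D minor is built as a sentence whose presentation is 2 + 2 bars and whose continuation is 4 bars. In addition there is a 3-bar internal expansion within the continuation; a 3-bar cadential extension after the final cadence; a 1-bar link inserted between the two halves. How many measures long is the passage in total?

Basic sentence: 2 + 2 + 4 = 8 bars.
8 (basic form) + 3 (internal expansion) + 3 (cadential extension) + 1 (link) = 15.

15 measures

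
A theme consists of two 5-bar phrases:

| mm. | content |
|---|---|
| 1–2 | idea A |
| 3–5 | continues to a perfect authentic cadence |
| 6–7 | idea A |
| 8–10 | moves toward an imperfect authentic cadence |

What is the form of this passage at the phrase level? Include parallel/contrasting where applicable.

The second phrase closes with an imperfect authentic cadence, which is not stronger than the first phrase's perfect authentic cadence; without a weak→strong cadential pair there is no antecedent–consequent relationship, so this is a phrase group rather than a period.

phrase group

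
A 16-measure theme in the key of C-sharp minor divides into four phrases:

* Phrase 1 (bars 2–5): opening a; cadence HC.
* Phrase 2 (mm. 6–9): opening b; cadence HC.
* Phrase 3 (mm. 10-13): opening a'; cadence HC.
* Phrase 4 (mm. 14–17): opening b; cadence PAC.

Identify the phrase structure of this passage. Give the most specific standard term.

Four phrases in two halves: the first half (mm. 2–9) ends with a half cadence, the second (measures 10–17) with a perfect authentic cadence — a large antecedent–consequent pair, i.e. a double period.
Phrase 3 begins with the same material as phrase 1, making it parallel.

parallel double period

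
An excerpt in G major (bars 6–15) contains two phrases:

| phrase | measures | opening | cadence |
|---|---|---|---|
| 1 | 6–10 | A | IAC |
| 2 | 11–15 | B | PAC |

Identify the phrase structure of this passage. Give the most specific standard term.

contrasting period

Phrase 1 ends with an imperfect authentic cadence (weaker) and phrase 2 with a perfect authentic cadence (stronger): antecedent + consequent = a period.
The two phrases open with different material (A / B), so the period is contrasting.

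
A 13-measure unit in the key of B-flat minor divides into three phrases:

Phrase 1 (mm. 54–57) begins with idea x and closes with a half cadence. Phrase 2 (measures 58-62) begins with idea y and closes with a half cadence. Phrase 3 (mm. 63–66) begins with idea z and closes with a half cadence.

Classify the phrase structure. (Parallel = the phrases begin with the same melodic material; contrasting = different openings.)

phrase group

The final phrase closes with a half cadence, which is not stronger than the preceding half cadence; the 3 phrases lack an overall antecedent–consequent design and so form a phrase group.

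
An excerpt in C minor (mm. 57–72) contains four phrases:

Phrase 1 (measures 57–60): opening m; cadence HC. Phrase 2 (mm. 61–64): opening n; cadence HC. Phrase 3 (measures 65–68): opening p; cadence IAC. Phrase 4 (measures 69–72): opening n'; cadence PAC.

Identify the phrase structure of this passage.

contrasting double period

Four phrases in two halves: the first half (bars 57-64) ends with a half cadence, the second (measures 65–72) with a perfect authentic cadence — a large antecedent–consequent pair, i.e. a double period.
Phrase 3 begins with different material from phrase 1, making it contrasting.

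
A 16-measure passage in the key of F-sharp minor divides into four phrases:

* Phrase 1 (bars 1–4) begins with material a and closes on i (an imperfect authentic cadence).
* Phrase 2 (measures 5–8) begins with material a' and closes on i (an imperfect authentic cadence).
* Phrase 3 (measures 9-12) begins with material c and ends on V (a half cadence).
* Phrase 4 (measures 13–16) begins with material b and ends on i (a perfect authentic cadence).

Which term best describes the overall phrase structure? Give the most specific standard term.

Four phrases in two halves: the first half (mm. 1-8) ends with an imperfect authentic cadence, the second (mm. 9–16) with a perfect authentic cadence — a large antecedent–consequent pair, i.e. a double period.
Phrase 3 begins with different material from phrase 1, making it contrasting.

contrasting double period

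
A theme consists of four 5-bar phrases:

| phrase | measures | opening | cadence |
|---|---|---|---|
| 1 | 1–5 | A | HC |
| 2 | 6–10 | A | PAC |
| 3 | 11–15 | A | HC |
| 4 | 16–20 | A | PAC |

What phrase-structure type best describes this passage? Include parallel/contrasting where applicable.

The cadence pattern HC–PAC–HC–PAC is weak–strong twice, and phrases 3–4 restate phrases 1–2: a period heard twice, not a double period (which would end weakly at phrase 2).

repeated period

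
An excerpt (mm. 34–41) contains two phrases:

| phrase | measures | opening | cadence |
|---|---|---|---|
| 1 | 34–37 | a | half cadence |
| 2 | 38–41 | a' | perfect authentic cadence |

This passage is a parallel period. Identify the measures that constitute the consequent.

The antecedent is the phrase ending with the weaker cadence (half cadence, phrase 1) and the consequent the one ending more conclusively (perfect authentic cadence, phrase 2); the consequent is mm. 38–41.

measures 38–41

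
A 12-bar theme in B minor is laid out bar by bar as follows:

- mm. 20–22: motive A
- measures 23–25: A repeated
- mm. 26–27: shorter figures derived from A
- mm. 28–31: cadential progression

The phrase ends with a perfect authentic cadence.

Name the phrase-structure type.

Basic idea (measures 20-22) + its repetition (mm. 23-25) form the presentation; fragmentation and cadence (mm. 26–31) form the continuation — the 12-bar whole is a sentence.

sentence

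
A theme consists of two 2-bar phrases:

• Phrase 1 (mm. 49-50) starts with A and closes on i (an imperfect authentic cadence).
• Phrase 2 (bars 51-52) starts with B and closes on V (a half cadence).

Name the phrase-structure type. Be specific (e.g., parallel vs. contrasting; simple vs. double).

The second phrase closes with a half cadence, which is not stronger than the first phrase's imperfect authentic cadence; without a weak→strong cadential pair there is no antecedent–consequent relationship, so this is a phrase group rather than a period.

phrase group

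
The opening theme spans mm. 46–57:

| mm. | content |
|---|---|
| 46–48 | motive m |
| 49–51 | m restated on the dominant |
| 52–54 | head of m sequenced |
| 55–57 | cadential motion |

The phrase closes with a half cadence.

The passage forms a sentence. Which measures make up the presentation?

measures 46–51

The presentation of a sentence is the basic idea (mm. 46–48) plus its repetition (measures 49–51); the presentation is therefore mm. 46-51.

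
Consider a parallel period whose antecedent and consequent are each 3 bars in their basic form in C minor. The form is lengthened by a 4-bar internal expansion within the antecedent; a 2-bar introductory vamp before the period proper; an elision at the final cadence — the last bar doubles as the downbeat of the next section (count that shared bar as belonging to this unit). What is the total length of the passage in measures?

Basic parallel period: 3 + 3 = 6 bars.
6 (basic form) + 4 (internal expansion) + 2 (introduction) = 12.
The elision shares a bar with the next section but does not change this unit's count.

12 measures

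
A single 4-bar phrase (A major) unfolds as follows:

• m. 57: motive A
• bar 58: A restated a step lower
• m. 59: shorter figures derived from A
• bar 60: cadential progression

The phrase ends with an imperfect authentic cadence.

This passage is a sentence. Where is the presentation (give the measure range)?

The presentation of a sentence is the basic idea (measure 57) plus its repetition (m. 58); the presentation is therefore mm. 57-58.

measures 57–58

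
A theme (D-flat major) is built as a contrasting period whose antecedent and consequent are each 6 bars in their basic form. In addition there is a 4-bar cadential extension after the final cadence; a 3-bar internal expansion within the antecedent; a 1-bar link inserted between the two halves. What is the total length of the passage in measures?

20 measures

Basic contrasting period: 6 + 6 = 12 bars.
12 (basic form) + 4 (cadential extension) + 3 (internal expansion) + 1 (link) = 20.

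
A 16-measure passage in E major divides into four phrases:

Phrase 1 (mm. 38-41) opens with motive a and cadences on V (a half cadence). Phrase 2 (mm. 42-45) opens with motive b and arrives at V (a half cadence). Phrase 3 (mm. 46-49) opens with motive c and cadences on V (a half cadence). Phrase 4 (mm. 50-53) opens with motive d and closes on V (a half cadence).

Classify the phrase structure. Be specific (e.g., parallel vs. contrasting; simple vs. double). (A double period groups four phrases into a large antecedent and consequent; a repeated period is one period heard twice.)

Phrase 4 ends with a half cadence, no stronger than phrase 2's half cadence, so the four phrases do not form a double period; nor do phrases 3–4 duplicate 1–2, so it is not a repeated period. With no phrase reaching a conclusive cadence, the passage is a phrase group.

phrase group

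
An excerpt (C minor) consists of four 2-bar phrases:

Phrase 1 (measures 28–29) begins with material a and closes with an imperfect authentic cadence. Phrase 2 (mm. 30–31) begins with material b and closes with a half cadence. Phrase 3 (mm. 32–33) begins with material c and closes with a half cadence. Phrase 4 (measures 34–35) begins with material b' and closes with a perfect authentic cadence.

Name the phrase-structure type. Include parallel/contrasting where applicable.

contrasting double period

Four phrases in two halves: the first half (bars 28-31) ends with a half cadence, the second (bars 32-35) with a perfect authentic cadence — a large antecedent–consequent pair, i.e. a double period.
Phrase 3 begins with different material from phrase 1, making it contrasting.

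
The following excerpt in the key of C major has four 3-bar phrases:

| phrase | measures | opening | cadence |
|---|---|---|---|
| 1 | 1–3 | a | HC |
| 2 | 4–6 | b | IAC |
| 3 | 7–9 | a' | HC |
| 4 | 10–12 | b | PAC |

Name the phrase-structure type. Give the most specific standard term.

Four phrases in two halves: the first half (measures 1–6) ends with an imperfect authentic cadence, the second (bars 7–12) with a perfect authentic cadence — a large antecedent–consequent pair, i.e. a double period.
Phrase 3 begins with the same material as phrase 1, making it parallel.

parallel double period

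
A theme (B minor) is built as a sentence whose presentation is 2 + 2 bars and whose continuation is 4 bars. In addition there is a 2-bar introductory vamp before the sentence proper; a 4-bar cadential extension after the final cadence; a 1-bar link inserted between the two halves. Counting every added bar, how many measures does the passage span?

Basic sentence: 2 + 2 + 4 = 8 bars.
8 (basic form) + 2 (introduction) + 4 (cadential extension) + 1 (link) = 15.

15 measures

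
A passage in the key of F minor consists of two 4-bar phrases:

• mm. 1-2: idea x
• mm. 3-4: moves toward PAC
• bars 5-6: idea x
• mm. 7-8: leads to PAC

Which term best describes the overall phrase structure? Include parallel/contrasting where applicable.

Both phrases have the same opening (x) and the same cadence (perfect authentic cadence): the second is a restatement, not a consequent, so this is a repeated phrase rather than a period.

repeated phrase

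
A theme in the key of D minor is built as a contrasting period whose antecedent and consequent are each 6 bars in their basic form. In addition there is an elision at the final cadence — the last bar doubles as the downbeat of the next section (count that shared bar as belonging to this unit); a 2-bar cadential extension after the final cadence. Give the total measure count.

Basic contrasting period: 6 + 6 = 12 bars.
12 (basic form) + 2 (cadential extension) = 14.
The elision shares a bar with the next section but does not change this unit's count.

14 measures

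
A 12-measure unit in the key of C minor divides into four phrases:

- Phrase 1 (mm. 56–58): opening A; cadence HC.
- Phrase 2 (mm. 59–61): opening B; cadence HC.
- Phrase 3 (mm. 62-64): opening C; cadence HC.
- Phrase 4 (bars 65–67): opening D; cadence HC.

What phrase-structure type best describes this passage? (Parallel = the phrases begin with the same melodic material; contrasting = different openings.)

phrase group

Phrase 4 ends with a half cadence, no stronger than phrase 2's half cadence, so the four phrases do not form a double period; nor do phrases 3–4 duplicate 1–2, so it is not a repeated period. With no phrase reaching a conclusive cadence, the passage is a phrase group.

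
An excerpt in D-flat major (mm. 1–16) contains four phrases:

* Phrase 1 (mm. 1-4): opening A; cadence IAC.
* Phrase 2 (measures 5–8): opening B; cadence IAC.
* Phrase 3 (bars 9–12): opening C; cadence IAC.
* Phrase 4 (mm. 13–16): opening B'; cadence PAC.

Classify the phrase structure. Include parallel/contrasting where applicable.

contrasting double period

Four phrases in two halves: the first half (measures 1–8) ends with an imperfect authentic cadence, the second (mm. 9-16) with a perfect authentic cadence — a large antecedent–consequent pair, i.e. a double period.
Phrase 3 begins with different material from phrase 1, making it contrasting.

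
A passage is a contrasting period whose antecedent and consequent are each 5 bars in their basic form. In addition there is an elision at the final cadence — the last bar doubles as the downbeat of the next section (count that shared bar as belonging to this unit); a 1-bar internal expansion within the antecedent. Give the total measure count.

11 measures

Basic contrasting period: 5 + 5 = 10 bars.
10 (basic form) + 1 (internal expansion) = 11.
The elision shares a bar with the next section but does not change this unit's count.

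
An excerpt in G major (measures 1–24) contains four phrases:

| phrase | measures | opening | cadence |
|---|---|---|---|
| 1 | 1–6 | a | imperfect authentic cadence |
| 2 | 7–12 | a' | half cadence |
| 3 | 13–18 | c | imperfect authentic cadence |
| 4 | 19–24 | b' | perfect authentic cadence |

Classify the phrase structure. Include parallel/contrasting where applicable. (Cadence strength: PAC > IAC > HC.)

Four phrases in two halves: the first half (measures 1-12) ends with a half cadence, the second (mm. 13–24) with a perfect authentic cadence — a large antecedent–consequent pair, i.e. a double period.
Phrase 3 begins with different material from phrase 1, making it contrasting.

contrasting double period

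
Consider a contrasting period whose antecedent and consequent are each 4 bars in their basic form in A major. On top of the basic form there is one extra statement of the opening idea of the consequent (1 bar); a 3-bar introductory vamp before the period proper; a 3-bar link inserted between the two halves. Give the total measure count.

15 measures

Basic contrasting period: 4 + 4 = 8 bars.
8 (basic form) + 1 (extra statement) + 3 (introduction) + 3 (link) = 15.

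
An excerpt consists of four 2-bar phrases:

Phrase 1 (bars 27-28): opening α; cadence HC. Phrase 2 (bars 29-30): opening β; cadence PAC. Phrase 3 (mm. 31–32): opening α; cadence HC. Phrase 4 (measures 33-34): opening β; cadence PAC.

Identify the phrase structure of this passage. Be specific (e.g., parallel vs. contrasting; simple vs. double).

The cadence pattern HC–PAC–HC–PAC is weak–strong twice, and phrases 3–4 restate phrases 1–2: a period heard twice, not a double period (which would end weakly at phrase 2).

repeated period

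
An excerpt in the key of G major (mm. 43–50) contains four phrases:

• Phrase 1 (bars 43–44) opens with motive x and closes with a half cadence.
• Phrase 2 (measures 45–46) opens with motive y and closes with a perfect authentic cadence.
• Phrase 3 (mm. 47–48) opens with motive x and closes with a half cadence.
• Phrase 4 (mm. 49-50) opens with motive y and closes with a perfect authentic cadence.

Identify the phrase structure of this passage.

The cadence pattern HC–PAC–HC–PAC is weak–strong twice, and phrases 3–4 restate phrases 1–2: a period heard twice, not a double period (which would end weakly at phrase 2).

repeated period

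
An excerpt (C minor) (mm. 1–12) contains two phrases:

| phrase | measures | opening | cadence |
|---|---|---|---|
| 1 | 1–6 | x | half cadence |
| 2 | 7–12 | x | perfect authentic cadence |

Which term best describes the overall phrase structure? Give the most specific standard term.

Phrase 1 ends with a half cadence (weaker) and phrase 2 with a perfect authentic cadence (stronger): antecedent + consequent = a period.
The two phrases open with the same material (x / x), so the period is parallel.

parallel period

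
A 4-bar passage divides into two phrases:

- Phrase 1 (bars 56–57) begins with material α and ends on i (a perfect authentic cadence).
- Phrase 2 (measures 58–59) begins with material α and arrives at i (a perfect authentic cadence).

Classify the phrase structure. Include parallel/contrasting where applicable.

Both phrases have the same opening (α) and the same cadence (perfect authentic cadence): the second is a restatement, not a consequent, so this is a repeated phrase rather than a period.

repeated phrase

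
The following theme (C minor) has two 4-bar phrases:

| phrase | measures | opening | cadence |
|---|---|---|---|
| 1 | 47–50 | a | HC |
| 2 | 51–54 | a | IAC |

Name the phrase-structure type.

parallel period

Phrase 1 ends with a half cadence (weaker) and phrase 2 with an imperfect authentic cadence (stronger): antecedent + consequent = a period.
The two phrases open with the same material (a / a), so the period is parallel.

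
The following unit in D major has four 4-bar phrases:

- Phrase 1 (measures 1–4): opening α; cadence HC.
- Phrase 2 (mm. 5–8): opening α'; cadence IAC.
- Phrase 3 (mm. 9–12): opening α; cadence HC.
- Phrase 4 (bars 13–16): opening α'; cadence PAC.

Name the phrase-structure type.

Four phrases in two halves: the first half (measures 1–8) ends with an imperfect authentic cadence, the second (mm. 9-16) with a perfect authentic cadence — a large antecedent–consequent pair, i.e. a double period.
Phrase 3 begins with the same material as phrase 1, making it parallel.

parallel double period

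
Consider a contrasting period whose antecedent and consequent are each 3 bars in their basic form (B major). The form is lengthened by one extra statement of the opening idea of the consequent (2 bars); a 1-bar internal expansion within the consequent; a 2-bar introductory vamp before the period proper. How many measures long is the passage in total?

11 measures

Basic contrasting period: 3 + 3 = 6 bars.
6 (basic form) + 2 (extra statement) + 1 (internal expansion) + 2 (introduction) = 11.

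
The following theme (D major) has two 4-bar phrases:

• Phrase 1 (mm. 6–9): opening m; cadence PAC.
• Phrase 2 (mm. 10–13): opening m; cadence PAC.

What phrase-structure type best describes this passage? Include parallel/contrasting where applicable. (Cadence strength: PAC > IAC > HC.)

Both phrases have the same opening (m) and the same cadence (perfect authentic cadence): the second is a restatement, not a consequent, so this is a repeated phrase rather than a period.

repeated phrase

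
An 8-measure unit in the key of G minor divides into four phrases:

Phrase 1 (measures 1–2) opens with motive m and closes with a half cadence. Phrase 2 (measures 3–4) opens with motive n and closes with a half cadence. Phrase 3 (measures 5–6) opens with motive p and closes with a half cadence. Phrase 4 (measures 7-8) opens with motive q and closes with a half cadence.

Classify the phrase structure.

Phrase 4 ends with a half cadence, no stronger than phrase 2's half cadence, so the four phrases do not form a double period; nor do phrases 3–4 duplicate 1–2, so it is not a repeated period. With no phrase reaching a conclusive cadence, the passage is a phrase group.

phrase group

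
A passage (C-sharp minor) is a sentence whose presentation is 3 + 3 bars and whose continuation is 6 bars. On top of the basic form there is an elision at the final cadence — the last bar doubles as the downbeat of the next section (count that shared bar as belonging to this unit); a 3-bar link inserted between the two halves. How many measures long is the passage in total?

Basic sentence: 3 + 3 + 6 = 12 bars.
12 (basic form) + 3 (link) = 15.
The elision shares a bar with the next section but does not change this unit's count.

15 measures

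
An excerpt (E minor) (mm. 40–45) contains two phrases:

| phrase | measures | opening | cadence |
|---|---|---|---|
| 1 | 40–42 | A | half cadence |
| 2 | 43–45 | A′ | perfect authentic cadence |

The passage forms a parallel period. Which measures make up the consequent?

measures 43–45

The phrase ending with the weaker cadence (half cadence) is the antecedent; the one ending more conclusively (perfect authentic cadence) is the consequent. The consequent is measures 43–45.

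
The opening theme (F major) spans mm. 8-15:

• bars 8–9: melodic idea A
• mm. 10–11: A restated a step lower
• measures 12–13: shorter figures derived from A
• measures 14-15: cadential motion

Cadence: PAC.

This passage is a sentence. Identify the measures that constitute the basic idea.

measures 8–9

The presentation of a sentence is the basic idea (mm. 8–9) plus its repetition (bars 10-11); the basic idea is therefore measures 8–9.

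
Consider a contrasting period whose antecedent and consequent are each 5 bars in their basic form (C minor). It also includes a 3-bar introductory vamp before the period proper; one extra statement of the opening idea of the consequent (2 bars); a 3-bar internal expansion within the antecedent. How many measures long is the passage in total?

18 measures

Basic contrasting period: 5 + 5 = 10 bars.
10 (basic form) + 3 (introduction) + 2 (extra statement) + 3 (internal expansion) = 18.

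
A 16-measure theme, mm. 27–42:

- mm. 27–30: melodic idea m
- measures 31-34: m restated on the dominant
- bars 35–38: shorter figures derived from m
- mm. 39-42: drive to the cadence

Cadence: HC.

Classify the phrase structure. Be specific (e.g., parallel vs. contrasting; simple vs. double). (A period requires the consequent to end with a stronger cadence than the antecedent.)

Basic idea (measures 27-30) + its repetition (bars 31-34) form the presentation; fragmentation and cadence (mm. 35–42) form the continuation — the 16-bar whole is a sentence.

sentence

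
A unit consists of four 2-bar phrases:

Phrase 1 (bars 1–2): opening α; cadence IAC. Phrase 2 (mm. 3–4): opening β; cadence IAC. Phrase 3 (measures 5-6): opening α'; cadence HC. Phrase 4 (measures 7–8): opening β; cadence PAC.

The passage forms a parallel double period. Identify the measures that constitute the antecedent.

In a double period the four phrases pair into a large antecedent (phrases 1–2, ending imperfect authentic cadence) and a large consequent (phrases 3–4, ending perfect authentic cadence). The antecedent spans mm. 1-4.

measures 1–4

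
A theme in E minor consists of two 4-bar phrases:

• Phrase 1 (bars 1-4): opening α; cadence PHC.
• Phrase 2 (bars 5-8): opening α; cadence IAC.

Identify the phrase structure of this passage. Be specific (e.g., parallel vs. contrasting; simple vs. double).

Phrase 1 ends with a Phrygian half cadence (weaker) and phrase 2 with an imperfect authentic cadence (stronger): antecedent + consequent = a period.
The two phrases open with the same material (α / α), so the period is parallel.

parallel period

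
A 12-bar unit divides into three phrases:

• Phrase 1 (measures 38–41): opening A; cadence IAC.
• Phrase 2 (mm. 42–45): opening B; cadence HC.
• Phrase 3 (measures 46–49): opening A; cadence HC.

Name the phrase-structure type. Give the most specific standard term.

The final phrase closes with a half cadence, which is not stronger than the preceding half cadence; the 3 phrases lack an overall antecedent–consequent design and so form a phrase group.

phrase group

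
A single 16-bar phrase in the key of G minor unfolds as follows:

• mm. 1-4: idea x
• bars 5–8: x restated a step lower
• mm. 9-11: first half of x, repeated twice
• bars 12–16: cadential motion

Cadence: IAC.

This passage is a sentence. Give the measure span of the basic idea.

measures 1–4

The presentation of a sentence is the basic idea (mm. 1–4) plus its repetition (measures 5-8); the basic idea is therefore mm. 1-4.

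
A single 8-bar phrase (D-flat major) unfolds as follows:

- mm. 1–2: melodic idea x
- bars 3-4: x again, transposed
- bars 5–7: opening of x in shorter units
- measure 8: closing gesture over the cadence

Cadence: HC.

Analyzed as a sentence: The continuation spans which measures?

After the presentation (mm. 1–4), the continuation covers the fragmentation through the cadence: bars 5-8.

measures 5–8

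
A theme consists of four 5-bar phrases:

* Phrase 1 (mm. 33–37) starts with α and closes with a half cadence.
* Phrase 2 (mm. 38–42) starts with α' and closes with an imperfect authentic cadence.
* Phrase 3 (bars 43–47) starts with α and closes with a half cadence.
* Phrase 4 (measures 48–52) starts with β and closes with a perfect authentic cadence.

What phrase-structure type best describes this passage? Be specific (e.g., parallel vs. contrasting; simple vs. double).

parallel double period

Four phrases in two halves: the first half (bars 33–42) ends with an imperfect authentic cadence, the second (bars 43–52) with a perfect authentic cadence — a large antecedent–consequent pair, i.e. a double period.
Phrase 3 begins with the same material as phrase 1, making it parallel.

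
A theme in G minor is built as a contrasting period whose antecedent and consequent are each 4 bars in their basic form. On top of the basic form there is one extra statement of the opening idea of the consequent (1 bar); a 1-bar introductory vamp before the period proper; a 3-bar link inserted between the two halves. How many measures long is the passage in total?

Basic contrasting period: 4 + 4 = 8 bars.
8 (basic form) + 1 (extra statement) + 1 (introduction) + 3 (link) = 13.

13 measures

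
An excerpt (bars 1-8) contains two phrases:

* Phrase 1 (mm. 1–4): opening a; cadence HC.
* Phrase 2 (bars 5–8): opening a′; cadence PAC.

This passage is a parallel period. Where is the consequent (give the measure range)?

The antecedent is the phrase ending with the weaker cadence (half cadence, phrase 1) and the consequent the one ending more conclusively (perfect authentic cadence, phrase 2); the consequent is mm. 5-8.

measures 5–8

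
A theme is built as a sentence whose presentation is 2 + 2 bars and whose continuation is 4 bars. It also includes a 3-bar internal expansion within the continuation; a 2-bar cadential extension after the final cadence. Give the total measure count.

13 measures

Basic sentence: 2 + 2 + 4 = 8 bars.
8 (basic form) + 3 (internal expansion) + 2 (cadential extension) = 13.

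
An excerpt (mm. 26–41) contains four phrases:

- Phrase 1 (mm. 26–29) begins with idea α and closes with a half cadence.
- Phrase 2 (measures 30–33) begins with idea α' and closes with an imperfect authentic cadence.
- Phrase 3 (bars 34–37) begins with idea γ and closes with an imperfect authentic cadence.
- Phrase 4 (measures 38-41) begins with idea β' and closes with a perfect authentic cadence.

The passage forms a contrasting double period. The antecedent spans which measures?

In a double period the four phrases pair into a large antecedent (phrases 1–2, ending imperfect authentic cadence) and a large consequent (phrases 3–4, ending perfect authentic cadence). The antecedent spans measures 26–33.

measures 26–33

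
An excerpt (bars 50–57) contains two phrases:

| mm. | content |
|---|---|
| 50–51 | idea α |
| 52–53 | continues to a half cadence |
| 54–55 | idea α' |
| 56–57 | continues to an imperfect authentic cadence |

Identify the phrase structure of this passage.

parallel period

Phrase 1 ends with a half cadence (weaker) and phrase 2 with an imperfect authentic cadence (stronger): antecedent + consequent = a period.
The two phrases open with the same material (α / α'), so the period is parallel.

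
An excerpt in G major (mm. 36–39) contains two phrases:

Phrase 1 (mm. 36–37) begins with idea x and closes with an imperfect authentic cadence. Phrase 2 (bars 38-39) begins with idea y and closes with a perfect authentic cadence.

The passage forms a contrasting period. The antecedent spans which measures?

measures 36–37

The antecedent is the phrase ending with the weaker cadence (imperfect authentic cadence, phrase 1) and the consequent the one ending more conclusively (perfect authentic cadence, phrase 2); the antecedent is bars 36–37.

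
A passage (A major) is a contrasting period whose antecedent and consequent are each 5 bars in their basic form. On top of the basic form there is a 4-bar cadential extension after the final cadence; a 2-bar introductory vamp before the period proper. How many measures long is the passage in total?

Basic contrasting period: 5 + 5 = 10 bars.
10 (basic form) + 4 (cadential extension) + 2 (introduction) = 16.

16 measures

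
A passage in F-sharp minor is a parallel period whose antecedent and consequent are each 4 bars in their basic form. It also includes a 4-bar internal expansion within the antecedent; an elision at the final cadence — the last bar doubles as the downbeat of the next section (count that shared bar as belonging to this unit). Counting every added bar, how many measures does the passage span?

Basic parallel period: 4 + 4 = 8 bars.
8 (basic form) + 4 (internal expansion) = 12.
The elision shares a bar with the next section but does not change this unit's count.

12 measures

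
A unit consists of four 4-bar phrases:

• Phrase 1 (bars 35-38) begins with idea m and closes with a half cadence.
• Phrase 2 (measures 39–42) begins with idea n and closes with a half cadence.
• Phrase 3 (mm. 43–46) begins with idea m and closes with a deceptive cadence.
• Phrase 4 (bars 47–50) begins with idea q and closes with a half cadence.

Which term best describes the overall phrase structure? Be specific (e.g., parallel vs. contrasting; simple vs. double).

Phrase 4 ends with a half cadence, no stronger than phrase 2's half cadence, so the four phrases do not form a double period; nor do phrases 3–4 duplicate 1–2, so it is not a repeated period. With no phrase reaching a conclusive cadence, the passage is a phrase group.

phrase group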